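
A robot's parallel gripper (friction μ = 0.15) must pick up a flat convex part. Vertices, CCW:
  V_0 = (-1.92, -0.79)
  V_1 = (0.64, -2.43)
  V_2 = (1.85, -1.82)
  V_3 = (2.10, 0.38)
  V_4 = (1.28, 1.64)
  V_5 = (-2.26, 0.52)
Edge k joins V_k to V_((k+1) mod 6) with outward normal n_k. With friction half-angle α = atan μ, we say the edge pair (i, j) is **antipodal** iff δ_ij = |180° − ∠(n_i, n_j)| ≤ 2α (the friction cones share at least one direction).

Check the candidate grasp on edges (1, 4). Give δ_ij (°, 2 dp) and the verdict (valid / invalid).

α = atan 0.15 = 8.53°;  2α = 17.06°
edge 1: e_1 = (+1.21, +0.61);  n_1 = (+0.4502, -0.8929)
edge 4: e_4 = (-3.54, -1.12);  n_4 = (-0.3016, +0.9534)
∠(n_1, n_4) = 170.80°
δ = |180° − 170.80°| = 9.20°
9.20° ≤ 2α = 17.06°  →  valid

δ = 9.20°, valid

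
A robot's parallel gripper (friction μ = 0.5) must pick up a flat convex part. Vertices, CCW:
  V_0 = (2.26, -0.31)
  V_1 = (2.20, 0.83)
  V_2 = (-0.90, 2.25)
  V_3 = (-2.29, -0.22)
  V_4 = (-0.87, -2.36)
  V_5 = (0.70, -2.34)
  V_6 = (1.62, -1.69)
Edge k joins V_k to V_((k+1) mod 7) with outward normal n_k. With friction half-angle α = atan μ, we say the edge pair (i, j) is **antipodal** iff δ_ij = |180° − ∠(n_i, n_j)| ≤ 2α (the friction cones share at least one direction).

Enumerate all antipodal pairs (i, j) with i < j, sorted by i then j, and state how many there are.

α = atan 0.5 = 26.57°;  2α = 53.13°
n_0 = (+0.9986, +0.0526)
n_1 = (+0.4165, +0.9092)
n_2 = (-0.8715, +0.4904)
n_3 = (-0.8332, -0.5529)
n_4 = (+0.0127, -0.9999)
n_5 = (+0.5770, -0.8167)
n_6 = (+0.9072, -0.4207)
  (0,1): δ = 117.62°  ·
  (0,2): δ = 32.38°  ✓
  (0,3): δ = 30.55°  ✓
  (0,4): δ = 87.72°  ·
  (0,5): δ = 122.23°  ·
  (0,6): δ = 152.11°  ·
  (1,2): δ = 94.76°  ·
  (1,3): δ = 31.82°  ✓
  (1,4): δ = 25.34°  ✓
  (1,5): δ = 59.85°  ·
  (1,6): δ = 89.73°  ·
  (2,3): δ = 117.06°  ·
  (2,4): δ = 59.90°  ·
  (2,5): δ = 25.39°  ✓
  (2,6): δ = 4.49°  ✓
  (3,4): δ = 122.84°  ·
  (3,5): δ = 88.32°  ·
  (3,6): δ = 58.45°  ·
  (4,5): δ = 145.49°  ·
  (4,6): δ = 115.61°  ·
  (5,6): δ = 150.12°  ·
antipodal pairs: 6

count = 6; pairs: (0,2), (0,3), (1,3), (1,4), (2,5), (2,6)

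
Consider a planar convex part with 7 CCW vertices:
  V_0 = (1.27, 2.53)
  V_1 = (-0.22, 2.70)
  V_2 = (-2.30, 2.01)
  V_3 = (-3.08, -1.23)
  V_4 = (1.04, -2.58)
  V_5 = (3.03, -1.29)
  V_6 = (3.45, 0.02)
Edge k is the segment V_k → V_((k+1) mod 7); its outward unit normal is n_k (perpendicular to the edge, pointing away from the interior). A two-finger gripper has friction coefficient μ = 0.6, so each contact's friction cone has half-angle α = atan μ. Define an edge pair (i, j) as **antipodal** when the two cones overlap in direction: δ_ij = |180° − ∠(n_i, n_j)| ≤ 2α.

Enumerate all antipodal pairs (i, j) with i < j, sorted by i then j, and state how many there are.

α = atan 0.6 = 30.96°;  2α = 61.93°
n_0 = (+0.1134, +0.9936)
n_1 = (-0.3149, +0.9491)
n_2 = (-0.9722, +0.2341)
n_3 = (-0.3114, -0.9503)
n_4 = (+0.5440, -0.8391)
n_5 = (+0.9523, -0.3053)
n_6 = (+0.7550, +0.6557)
  (0,1): δ = 155.14°  ·
  (0,2): δ = 97.03°  ·
  (0,3): δ = 11.63°  ✓
  (0,4): δ = 39.46°  ✓
  (0,5): δ = 78.73°  ·
  (0,6): δ = 137.48°  ·
  (1,2): δ = 121.89°  ·
  (1,3): δ = 36.49°  ✓
  (1,4): δ = 14.60°  ✓
  (1,5): δ = 53.87°  ✓
  (1,6): δ = 112.62°  ·
  (2,3): δ = 94.61°  ·
  (2,4): δ = 43.51°  ✓
  (2,5): δ = 4.24°  ✓
  (2,6): δ = 54.51°  ✓
  (3,4): δ = 128.90°  ·
  (3,5): δ = 89.63°  ·
  (3,6): δ = 30.88°  ✓
  (4,5): δ = 140.73°  ·
  (4,6): δ = 81.98°  ·
  (5,6): δ = 121.25°  ·
antipodal pairs: 9

count = 9; pairs: (0,3), (0,4), (1,3), (1,4), (1,5), (2,4), (2,5), (2,6), (3,6)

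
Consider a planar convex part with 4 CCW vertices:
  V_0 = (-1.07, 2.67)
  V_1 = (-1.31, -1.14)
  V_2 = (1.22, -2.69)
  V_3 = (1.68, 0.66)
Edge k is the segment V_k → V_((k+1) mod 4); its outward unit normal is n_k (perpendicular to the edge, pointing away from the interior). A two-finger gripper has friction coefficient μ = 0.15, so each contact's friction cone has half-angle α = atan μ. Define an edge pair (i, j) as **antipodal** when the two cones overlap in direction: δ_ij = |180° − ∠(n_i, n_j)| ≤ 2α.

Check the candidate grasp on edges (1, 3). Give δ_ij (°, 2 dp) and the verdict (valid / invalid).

δ = 4.67°, valid

α = atan 0.15 = 8.53°;  2α = 17.06°
edge 1: e_1 = (+2.53, -1.55);  n_1 = (-0.5224, -0.8527)
edge 3: e_3 = (-2.75, +2.01);  n_3 = (+0.5901, +0.8073)
∠(n_1, n_3) = 175.33°
δ = |180° − 175.33°| = 4.67°
4.67° ≤ 2α = 17.06°  →  valid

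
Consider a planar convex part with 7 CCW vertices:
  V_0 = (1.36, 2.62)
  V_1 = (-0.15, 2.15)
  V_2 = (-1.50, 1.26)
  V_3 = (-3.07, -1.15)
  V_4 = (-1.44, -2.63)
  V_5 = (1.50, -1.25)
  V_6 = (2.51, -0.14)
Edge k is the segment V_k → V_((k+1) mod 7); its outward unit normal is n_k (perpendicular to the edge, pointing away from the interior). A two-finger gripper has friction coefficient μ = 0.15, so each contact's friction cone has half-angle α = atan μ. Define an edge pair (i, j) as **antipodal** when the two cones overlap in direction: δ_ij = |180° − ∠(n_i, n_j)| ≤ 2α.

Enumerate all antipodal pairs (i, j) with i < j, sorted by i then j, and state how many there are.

α = atan 0.15 = 8.53°;  2α = 17.06°
n_0 = (-0.2972, +0.9548)
n_1 = (-0.5504, +0.8349)
n_2 = (-0.8379, +0.5458)
n_3 = (-0.6722, -0.7404)
n_4 = (+0.4249, -0.9052)
n_5 = (+0.7396, -0.6730)
n_6 = (+0.9231, +0.3846)
  (0,1): δ = 163.89°  ·
  (0,2): δ = 140.37°  ·
  (0,3): δ = 59.53°  ·
  (0,4): δ = 7.86°  ✓
  (0,5): δ = 30.41°  ·
  (0,6): δ = 95.33°  ·
  (1,2): δ = 156.48°  ·
  (1,3): δ = 75.63°  ·
  (1,4): δ = 8.25°  ✓
  (1,5): δ = 14.31°  ✓
  (1,6): δ = 79.22°  ·
  (2,3): δ = 99.16°  ·
  (2,4): δ = 31.77°  ·
  (2,5): δ = 9.22°  ✓
  (2,6): δ = 55.70°  ·
  (3,4): δ = 112.62°  ·
  (3,5): δ = 90.06°  ·
  (3,6): δ = 25.14°  ·
  (4,5): δ = 157.44°  ·
  (4,6): δ = 92.52°  ·
  (5,6): δ = 115.08°  ·
antipodal pairs: 4

count = 4; pairs: (0,4), (1,4), (1,5), (2,5)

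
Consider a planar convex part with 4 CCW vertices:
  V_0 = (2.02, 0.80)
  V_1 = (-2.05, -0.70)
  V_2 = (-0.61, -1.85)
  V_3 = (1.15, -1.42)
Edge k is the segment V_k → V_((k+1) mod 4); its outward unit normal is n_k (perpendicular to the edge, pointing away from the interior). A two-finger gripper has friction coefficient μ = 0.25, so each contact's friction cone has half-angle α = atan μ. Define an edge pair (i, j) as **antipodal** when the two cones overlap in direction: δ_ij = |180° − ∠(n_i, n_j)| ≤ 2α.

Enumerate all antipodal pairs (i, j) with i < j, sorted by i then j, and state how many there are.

count = 1; pairs: (0,2)

α = atan 0.25 = 14.04°;  2α = 28.07°
n_0 = (-0.3458, +0.9383)
n_1 = (-0.6240, -0.7814)
n_2 = (+0.2373, -0.9714)
n_3 = (+0.9311, -0.3649)
  (0,1): δ = 58.84°  ·
  (0,2): δ = 6.50°  ✓
  (0,3): δ = 48.37°  ·
  (1,2): δ = 127.66°  ·
  (1,3): δ = 72.79°  ·
  (2,3): δ = 125.13°  ·
antipodal pairs: 1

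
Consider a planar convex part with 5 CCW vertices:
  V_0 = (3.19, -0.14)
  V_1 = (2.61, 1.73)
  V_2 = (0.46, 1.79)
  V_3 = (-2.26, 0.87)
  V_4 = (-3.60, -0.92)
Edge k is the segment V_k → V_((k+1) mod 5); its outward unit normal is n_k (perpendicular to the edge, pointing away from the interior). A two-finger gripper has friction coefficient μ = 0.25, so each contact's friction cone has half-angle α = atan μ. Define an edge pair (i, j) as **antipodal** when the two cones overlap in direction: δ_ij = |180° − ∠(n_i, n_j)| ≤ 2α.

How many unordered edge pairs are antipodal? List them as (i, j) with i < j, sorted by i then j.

α = atan 0.25 = 14.04°;  2α = 28.07°
n_0 = (+0.9551, +0.2962)
n_1 = (+0.0279, +0.9996)
n_2 = (-0.3204, +0.9473)
n_3 = (-0.8005, +0.5993)
n_4 = (+0.1141, -0.9935)
  (0,1): δ = 108.83°  ·
  (0,2): δ = 88.54°  ·
  (0,3): δ = 54.05°  ·
  (0,4): δ = 79.32°  ·
  (1,2): δ = 159.71°  ·
  (1,3): δ = 125.22°  ·
  (1,4): δ = 8.15°  ✓
  (2,3): δ = 145.51°  ·
  (2,4): δ = 12.13°  ✓
  (3,4): δ = 46.63°  ·
antipodal pairs: 2

count = 2; pairs: (1,4), (2,4)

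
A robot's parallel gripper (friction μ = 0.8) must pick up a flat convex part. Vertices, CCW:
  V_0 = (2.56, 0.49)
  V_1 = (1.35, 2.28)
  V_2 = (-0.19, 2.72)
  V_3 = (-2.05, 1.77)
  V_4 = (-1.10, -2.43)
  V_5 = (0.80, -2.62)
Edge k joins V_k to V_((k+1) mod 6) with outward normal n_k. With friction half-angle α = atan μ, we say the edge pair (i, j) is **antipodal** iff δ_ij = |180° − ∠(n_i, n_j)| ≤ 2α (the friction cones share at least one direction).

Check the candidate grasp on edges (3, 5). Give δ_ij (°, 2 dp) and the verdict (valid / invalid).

δ = 42.25°, valid

α = atan 0.8 = 38.66°;  2α = 77.32°
edge 3: e_3 = (+0.95, -4.20);  n_3 = (-0.9754, -0.2206)
edge 5: e_5 = (+1.76, +3.11);  n_5 = (+0.8703, -0.4925)
∠(n_3, n_5) = 137.75°
δ = |180° − 137.75°| = 42.25°
42.25° ≤ 2α = 77.32°  →  valid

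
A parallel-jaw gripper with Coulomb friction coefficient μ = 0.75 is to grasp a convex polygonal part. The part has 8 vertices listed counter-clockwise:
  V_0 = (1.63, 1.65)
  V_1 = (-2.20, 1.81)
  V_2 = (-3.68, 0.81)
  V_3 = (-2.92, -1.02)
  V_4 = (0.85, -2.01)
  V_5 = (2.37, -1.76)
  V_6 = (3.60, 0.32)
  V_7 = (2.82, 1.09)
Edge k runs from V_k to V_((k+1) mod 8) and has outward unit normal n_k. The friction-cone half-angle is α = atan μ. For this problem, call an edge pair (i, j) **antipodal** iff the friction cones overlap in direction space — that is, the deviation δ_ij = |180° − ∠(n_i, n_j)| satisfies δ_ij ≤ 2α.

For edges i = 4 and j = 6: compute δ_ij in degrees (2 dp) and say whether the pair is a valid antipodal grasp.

α = atan 0.75 = 36.87°;  2α = 73.74°
edge 4: e_4 = (+1.52, +0.25);  n_4 = (+0.1623, -0.9867)
edge 6: e_6 = (-0.78, +0.77);  n_6 = (+0.7025, +0.7117)
∠(n_4, n_6) = 126.03°
δ = |180° − 126.03°| = 53.97°
53.97° ≤ 2α = 73.74°  →  valid

δ = 53.97°, valid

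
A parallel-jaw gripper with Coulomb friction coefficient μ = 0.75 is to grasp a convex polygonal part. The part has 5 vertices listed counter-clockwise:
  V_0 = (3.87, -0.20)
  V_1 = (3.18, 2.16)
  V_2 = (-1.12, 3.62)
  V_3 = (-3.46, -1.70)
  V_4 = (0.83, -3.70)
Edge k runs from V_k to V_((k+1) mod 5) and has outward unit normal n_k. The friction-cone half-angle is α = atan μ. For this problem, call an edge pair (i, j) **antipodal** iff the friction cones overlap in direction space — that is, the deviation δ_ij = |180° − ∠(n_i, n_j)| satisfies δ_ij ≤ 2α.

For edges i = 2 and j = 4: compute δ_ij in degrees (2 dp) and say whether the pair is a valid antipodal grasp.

δ = 17.23°, valid

α = atan 0.75 = 36.87°;  2α = 73.74°
edge 2: e_2 = (-2.34, -5.32);  n_2 = (-0.9154, +0.4026)
edge 4: e_4 = (+3.04, +3.50);  n_4 = (+0.7550, -0.6558)
∠(n_2, n_4) = 162.77°
δ = |180° − 162.77°| = 17.23°
17.23° ≤ 2α = 73.74°  →  valid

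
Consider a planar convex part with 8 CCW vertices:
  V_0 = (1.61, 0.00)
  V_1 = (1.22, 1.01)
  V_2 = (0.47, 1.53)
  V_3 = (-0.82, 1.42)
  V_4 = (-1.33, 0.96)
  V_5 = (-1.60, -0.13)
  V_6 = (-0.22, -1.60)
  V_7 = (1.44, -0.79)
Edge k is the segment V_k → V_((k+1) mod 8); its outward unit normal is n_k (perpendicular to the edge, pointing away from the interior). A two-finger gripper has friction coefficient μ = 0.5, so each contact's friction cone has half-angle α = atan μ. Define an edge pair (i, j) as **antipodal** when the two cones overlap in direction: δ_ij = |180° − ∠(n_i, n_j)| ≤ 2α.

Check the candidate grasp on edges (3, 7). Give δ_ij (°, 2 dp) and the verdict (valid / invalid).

α = atan 0.5 = 26.57°;  2α = 53.13°
edge 3: e_3 = (-0.51, -0.46);  n_3 = (-0.6698, +0.7426)
edge 7: e_7 = (+0.17, +0.79);  n_7 = (+0.9776, -0.2104)
∠(n_3, n_7) = 144.19°
δ = |180° − 144.19°| = 35.81°
35.81° ≤ 2α = 53.13°  →  valid

δ = 35.81°, valid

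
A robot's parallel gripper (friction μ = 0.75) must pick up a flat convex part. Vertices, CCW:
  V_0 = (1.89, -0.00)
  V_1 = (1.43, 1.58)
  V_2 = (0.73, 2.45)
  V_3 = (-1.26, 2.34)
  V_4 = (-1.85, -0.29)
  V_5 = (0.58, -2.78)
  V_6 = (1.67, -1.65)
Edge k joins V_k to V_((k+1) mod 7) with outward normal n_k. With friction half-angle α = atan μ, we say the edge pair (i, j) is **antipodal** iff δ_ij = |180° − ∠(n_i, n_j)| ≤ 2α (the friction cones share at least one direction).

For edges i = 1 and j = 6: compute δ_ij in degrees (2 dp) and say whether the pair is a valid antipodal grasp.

α = atan 0.75 = 36.87°;  2α = 73.74°
edge 1: e_1 = (-0.70, +0.87);  n_1 = (+0.7791, +0.6269)
edge 6: e_6 = (+0.22, +1.65);  n_6 = (+0.9912, -0.1322)
∠(n_1, n_6) = 46.41°
δ = |180° − 46.41°| = 133.59°
133.59° > 2α = 73.74°  →  invalid

δ = 133.59°, invalid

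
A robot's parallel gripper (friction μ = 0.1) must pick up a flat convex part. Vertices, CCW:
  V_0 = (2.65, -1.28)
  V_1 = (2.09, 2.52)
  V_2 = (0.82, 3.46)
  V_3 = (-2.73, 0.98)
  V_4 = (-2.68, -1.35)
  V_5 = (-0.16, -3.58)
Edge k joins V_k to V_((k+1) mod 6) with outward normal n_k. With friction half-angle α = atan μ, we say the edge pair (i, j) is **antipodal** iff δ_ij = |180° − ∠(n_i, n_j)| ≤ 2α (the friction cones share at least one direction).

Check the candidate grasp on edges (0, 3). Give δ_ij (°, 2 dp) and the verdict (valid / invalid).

α = atan 0.1 = 5.71°;  2α = 11.42°
edge 0: e_0 = (-0.56, +3.80);  n_0 = (+0.9893, +0.1458)
edge 3: e_3 = (+0.05, -2.33);  n_3 = (-0.9998, -0.0215)
∠(n_0, n_3) = 172.85°
δ = |180° − 172.85°| = 7.15°
7.15° ≤ 2α = 11.42°  →  valid

δ = 7.15°, valid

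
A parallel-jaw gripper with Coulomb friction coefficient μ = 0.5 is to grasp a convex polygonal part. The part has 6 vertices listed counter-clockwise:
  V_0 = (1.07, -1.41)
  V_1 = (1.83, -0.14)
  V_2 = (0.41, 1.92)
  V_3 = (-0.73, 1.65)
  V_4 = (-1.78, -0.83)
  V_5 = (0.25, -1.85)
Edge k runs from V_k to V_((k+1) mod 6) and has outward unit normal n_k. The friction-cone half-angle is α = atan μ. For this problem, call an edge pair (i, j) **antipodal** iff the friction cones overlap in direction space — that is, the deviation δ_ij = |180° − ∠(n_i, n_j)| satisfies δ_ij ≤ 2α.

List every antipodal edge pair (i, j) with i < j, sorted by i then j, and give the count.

count = 6; pairs: (0,2), (0,3), (1,4), (2,4), (2,5), (3,5)

α = atan 0.5 = 26.57°;  2α = 53.13°
n_0 = (+0.8581, -0.5135)
n_1 = (+0.8233, +0.5675)
n_2 = (-0.2305, +0.9731)
n_3 = (-0.9209, +0.3899)
n_4 = (-0.4490, -0.8935)
n_5 = (+0.4728, -0.8812)
  (0,1): δ = 114.52°  ·
  (0,2): δ = 45.78°  ✓
  (0,3): δ = 7.95°  ✓
  (0,4): δ = 94.22°  ·
  (0,5): δ = 149.11°  ·
  (1,2): δ = 111.25°  ·
  (1,3): δ = 57.53°  ·
  (1,4): δ = 28.74°  ✓
  (1,5): δ = 83.64°  ·
  (2,3): δ = 126.27°  ·
  (2,4): δ = 40.00°  ✓
  (2,5): δ = 14.89°  ✓
  (3,4): δ = 93.73°  ·
  (3,5): δ = 38.84°  ✓
  (4,5): δ = 125.10°  ·
antipodal pairs: 6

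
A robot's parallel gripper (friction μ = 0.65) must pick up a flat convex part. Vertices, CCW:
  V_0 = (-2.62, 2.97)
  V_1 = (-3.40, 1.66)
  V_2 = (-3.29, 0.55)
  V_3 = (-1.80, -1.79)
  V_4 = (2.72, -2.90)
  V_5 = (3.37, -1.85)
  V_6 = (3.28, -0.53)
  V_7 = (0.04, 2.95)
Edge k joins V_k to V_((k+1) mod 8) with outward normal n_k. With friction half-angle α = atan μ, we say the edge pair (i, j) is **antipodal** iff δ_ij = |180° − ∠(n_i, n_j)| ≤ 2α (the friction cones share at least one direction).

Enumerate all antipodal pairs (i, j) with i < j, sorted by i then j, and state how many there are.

count = 12; pairs: (0,4), (0,5), (1,4), (1,5), (1,6), (2,4), (2,5), (2,6), (2,7), (3,6), (3,7), (4,7)

α = atan 0.65 = 33.02°;  2α = 66.05°
n_0 = (-0.8592, +0.5116)
n_1 = (-0.9951, -0.0986)
n_2 = (-0.8435, -0.5371)
n_3 = (-0.2385, -0.9711)
n_4 = (+0.8503, -0.5264)
n_5 = (+0.9977, +0.0680)
n_6 = (+0.7319, +0.6814)
n_7 = (+0.0075, +1.0000)
  (0,1): δ = 143.57°  ·
  (0,2): δ = 116.74°  ·
  (0,3): δ = 73.03°  ·
  (0,4): δ = 0.99°  ✓
  (0,5): δ = 34.67°  ✓
  (0,6): δ = 73.72°  ·
  (0,7): δ = 120.34°  ·
  (1,2): δ = 153.17°  ·
  (1,3): δ = 109.46°  ·
  (1,4): δ = 37.42°  ✓
  (1,5): δ = 1.76°  ✓
  (1,6): δ = 37.30°  ✓
  (1,7): δ = 83.91°  ·
  (2,3): δ = 136.28°  ·
  (2,4): δ = 64.25°  ✓
  (2,5): δ = 28.59°  ✓
  (2,6): δ = 10.47°  ✓
  (2,7): δ = 57.08°  ✓
  (3,4): δ = 107.96°  ·
  (3,5): δ = 72.30°  ·
  (3,6): δ = 33.25°  ✓
  (3,7): δ = 13.37°  ✓
  (4,5): δ = 144.34°  ·
  (4,6): δ = 105.29°  ·
  (4,7): δ = 58.67°  ✓
  (5,6): δ = 140.95°  ·
  (5,7): δ = 94.33°  ·
  (6,7): δ = 133.39°  ·
antipodal pairs: 12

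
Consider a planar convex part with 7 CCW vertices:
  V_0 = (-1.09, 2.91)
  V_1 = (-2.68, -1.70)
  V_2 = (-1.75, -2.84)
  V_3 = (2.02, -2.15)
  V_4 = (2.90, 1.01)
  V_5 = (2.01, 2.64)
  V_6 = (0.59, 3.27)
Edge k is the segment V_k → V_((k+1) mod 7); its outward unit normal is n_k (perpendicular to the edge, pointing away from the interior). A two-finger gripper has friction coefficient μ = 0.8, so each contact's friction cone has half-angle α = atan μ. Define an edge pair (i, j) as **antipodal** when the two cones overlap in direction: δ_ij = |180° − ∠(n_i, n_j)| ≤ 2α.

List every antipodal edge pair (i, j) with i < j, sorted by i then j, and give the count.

count = 11; pairs: (0,2), (0,3), (0,4), (1,3), (1,4), (1,5), (1,6), (2,4), (2,5), (2,6), (3,6)

α = atan 0.8 = 38.66°;  2α = 77.32°
n_0 = (-0.9454, +0.3261)
n_1 = (-0.7749, -0.6321)
n_2 = (+0.1800, -0.9837)
n_3 = (+0.9633, -0.2683)
n_4 = (+0.8777, +0.4792)
n_5 = (+0.4055, +0.9141)
n_6 = (-0.2095, +0.9778)
  (0,1): δ = 121.76°  ·
  (0,2): δ = 60.60°  ✓
  (0,3): δ = 3.47°  ✓
  (0,4): δ = 47.66°  ✓
  (0,5): δ = 85.10°  ·
  (0,6): δ = 121.12°  ·
  (1,2): δ = 118.84°  ·
  (1,3): δ = 54.77°  ✓
  (1,4): δ = 10.57°  ✓
  (1,5): δ = 26.87°  ✓
  (1,6): δ = 62.89°  ✓
  (2,3): δ = 115.93°  ·
  (2,4): δ = 71.74°  ✓
  (2,5): δ = 34.30°  ✓
  (2,6): δ = 1.72°  ✓
  (3,4): δ = 135.80°  ·
  (3,5): δ = 98.36°  ·
  (3,6): δ = 62.34°  ✓
  (4,5): δ = 142.56°  ·
  (4,6): δ = 106.54°  ·
  (5,6): δ = 143.98°  ·
antipodal pairs: 11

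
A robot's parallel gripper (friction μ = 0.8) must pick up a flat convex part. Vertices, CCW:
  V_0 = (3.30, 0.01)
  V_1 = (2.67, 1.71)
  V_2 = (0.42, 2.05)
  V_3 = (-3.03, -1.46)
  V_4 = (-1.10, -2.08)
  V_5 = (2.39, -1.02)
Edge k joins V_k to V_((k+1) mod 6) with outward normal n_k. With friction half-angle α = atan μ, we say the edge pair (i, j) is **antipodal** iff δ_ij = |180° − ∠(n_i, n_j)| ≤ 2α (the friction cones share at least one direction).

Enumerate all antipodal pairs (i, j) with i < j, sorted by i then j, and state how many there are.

count = 8; pairs: (0,2), (0,3), (1,3), (1,4), (1,5), (2,3), (2,4), (2,5)

α = atan 0.8 = 38.66°;  2α = 77.32°
n_0 = (+0.9377, +0.3475)
n_1 = (+0.1494, +0.9888)
n_2 = (-0.7132, +0.7010)
n_3 = (-0.3058, -0.9521)
n_4 = (+0.2906, -0.9568)
n_5 = (+0.7494, -0.6621)
  (0,1): δ = 118.93°  ·
  (0,2): δ = 64.84°  ✓
  (0,3): δ = 51.86°  ✓
  (0,4): δ = 86.56°  ·
  (0,5): δ = 118.21°  ·
  (1,2): δ = 125.91°  ·
  (1,3): δ = 9.22°  ✓
  (1,4): δ = 25.49°  ✓
  (1,5): δ = 57.13°  ✓
  (2,3): δ = 63.30°  ✓
  (2,4): δ = 28.60°  ✓
  (2,5): δ = 3.05°  ✓
  (3,4): δ = 145.30°  ·
  (3,5): δ = 113.65°  ·
  (4,5): δ = 148.36°  ·
antipodal pairs: 8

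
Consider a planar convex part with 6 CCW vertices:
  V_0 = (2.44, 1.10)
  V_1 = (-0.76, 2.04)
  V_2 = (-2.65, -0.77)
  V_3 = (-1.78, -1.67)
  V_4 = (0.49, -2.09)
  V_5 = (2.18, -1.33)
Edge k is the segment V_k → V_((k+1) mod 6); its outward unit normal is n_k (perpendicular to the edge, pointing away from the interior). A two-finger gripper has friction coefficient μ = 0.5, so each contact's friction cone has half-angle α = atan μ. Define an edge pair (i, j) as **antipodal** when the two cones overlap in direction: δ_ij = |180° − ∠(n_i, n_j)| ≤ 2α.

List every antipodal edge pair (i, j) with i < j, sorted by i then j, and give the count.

count = 6; pairs: (0,2), (0,3), (0,4), (1,4), (1,5), (2,5)

α = atan 0.5 = 26.57°;  2α = 53.13°
n_0 = (+0.2818, +0.9595)
n_1 = (-0.8298, +0.5581)
n_2 = (-0.7190, -0.6950)
n_3 = (-0.1819, -0.9833)
n_4 = (+0.4101, -0.9120)
n_5 = (+0.9943, -0.1064)
  (0,1): δ = 107.55°  ·
  (0,2): δ = 29.60°  ✓
  (0,3): δ = 5.89°  ✓
  (0,4): δ = 40.58°  ✓
  (0,5): δ = 100.26°  ·
  (1,2): δ = 102.05°  ·
  (1,3): δ = 66.56°  ·
  (1,4): δ = 31.86°  ✓
  (1,5): δ = 27.82°  ✓
  (2,3): δ = 144.51°  ·
  (2,4): δ = 109.82°  ·
  (2,5): δ = 50.14°  ✓
  (3,4): δ = 145.30°  ·
  (3,5): δ = 85.62°  ·
  (4,5): δ = 120.32°  ·
antipodal pairs: 6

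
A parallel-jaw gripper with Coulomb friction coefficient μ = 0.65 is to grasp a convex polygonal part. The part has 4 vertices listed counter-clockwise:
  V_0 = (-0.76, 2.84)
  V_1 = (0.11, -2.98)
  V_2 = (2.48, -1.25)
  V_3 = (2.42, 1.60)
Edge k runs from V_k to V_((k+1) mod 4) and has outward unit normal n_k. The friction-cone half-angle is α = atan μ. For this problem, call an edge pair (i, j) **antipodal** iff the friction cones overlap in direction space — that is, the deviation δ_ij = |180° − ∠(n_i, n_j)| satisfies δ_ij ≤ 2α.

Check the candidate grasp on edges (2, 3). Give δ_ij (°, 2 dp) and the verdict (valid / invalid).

α = atan 0.65 = 33.02°;  2α = 66.05°
edge 2: e_2 = (-0.06, +2.85);  n_2 = (+0.9998, +0.0210)
edge 3: e_3 = (-3.18, +1.24);  n_3 = (+0.3633, +0.9317)
∠(n_2, n_3) = 67.49°
δ = |180° − 67.49°| = 112.51°
112.51° > 2α = 66.05°  →  invalid

δ = 112.51°, invalid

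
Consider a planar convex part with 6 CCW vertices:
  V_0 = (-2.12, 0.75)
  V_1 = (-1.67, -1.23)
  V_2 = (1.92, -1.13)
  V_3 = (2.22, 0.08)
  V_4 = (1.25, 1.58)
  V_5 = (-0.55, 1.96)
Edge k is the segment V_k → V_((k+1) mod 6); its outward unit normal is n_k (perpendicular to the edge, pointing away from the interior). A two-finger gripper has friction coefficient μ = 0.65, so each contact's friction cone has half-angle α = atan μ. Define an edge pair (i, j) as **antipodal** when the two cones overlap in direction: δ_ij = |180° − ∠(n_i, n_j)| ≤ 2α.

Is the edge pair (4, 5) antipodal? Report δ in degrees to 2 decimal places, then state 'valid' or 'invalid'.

δ = 130.46°, invalid

α = atan 0.65 = 33.02°;  2α = 66.05°
edge 4: e_4 = (-1.80, +0.38);  n_4 = (+0.2066, +0.9784)
edge 5: e_5 = (-1.57, -1.21);  n_5 = (-0.6104, +0.7921)
∠(n_4, n_5) = 49.54°
δ = |180° − 49.54°| = 130.46°
130.46° > 2α = 66.05°  →  invalid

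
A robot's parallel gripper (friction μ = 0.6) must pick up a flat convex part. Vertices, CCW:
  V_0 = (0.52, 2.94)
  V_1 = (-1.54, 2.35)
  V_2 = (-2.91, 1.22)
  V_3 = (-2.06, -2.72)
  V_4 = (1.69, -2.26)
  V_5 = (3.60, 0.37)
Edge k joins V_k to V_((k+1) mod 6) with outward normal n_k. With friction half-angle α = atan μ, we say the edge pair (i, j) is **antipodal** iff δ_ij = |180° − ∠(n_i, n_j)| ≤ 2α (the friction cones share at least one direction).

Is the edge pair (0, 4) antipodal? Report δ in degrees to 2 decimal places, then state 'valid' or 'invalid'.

α = atan 0.6 = 30.96°;  2α = 61.93°
edge 0: e_0 = (-2.06, -0.59);  n_0 = (-0.2753, +0.9613)
edge 4: e_4 = (+1.91, +2.63);  n_4 = (+0.8091, -0.5876)
∠(n_0, n_4) = 141.97°
δ = |180° − 141.97°| = 38.03°
38.03° ≤ 2α = 61.93°  →  valid

δ = 38.03°, valid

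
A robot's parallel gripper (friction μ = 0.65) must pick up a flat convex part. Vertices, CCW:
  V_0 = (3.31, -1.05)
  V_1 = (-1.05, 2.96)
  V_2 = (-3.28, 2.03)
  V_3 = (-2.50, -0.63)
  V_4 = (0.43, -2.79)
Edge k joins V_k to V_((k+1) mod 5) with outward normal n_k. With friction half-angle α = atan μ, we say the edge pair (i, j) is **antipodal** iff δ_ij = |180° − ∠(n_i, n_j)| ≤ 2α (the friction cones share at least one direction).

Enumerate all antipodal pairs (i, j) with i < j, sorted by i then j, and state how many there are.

count = 4; pairs: (0,2), (0,3), (1,3), (1,4)

α = atan 0.65 = 33.02°;  2α = 66.05°
n_0 = (+0.6769, +0.7360)
n_1 = (-0.3849, +0.9230)
n_2 = (-0.9596, -0.2814)
n_3 = (-0.5934, -0.8049)
n_4 = (+0.5171, -0.8559)
  (0,1): δ = 114.76°  ·
  (0,2): δ = 31.05°  ✓
  (0,3): δ = 6.21°  ✓
  (0,4): δ = 73.74°  ·
  (1,2): δ = 96.30°  ·
  (1,3): δ = 59.04°  ✓
  (1,4): δ = 8.50°  ✓
  (2,3): δ = 142.74°  ·
  (2,4): δ = 75.20°  ·
  (3,4): δ = 112.46°  ·
antipodal pairs: 4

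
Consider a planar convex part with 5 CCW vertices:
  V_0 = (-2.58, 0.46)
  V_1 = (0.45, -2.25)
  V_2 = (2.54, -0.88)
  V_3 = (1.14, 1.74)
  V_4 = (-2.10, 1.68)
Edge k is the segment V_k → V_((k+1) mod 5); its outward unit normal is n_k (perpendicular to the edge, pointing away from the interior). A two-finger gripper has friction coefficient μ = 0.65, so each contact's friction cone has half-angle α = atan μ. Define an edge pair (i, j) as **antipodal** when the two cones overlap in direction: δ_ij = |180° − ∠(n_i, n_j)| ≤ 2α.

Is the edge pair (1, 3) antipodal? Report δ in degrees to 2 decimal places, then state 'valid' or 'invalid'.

δ = 32.18°, valid

α = atan 0.65 = 33.02°;  2α = 66.05°
edge 1: e_1 = (+2.09, +1.37);  n_1 = (+0.5482, -0.8363)
edge 3: e_3 = (-3.24, -0.06);  n_3 = (-0.0185, +0.9998)
∠(n_1, n_3) = 147.82°
δ = |180° − 147.82°| = 32.18°
32.18° ≤ 2α = 66.05°  →  valid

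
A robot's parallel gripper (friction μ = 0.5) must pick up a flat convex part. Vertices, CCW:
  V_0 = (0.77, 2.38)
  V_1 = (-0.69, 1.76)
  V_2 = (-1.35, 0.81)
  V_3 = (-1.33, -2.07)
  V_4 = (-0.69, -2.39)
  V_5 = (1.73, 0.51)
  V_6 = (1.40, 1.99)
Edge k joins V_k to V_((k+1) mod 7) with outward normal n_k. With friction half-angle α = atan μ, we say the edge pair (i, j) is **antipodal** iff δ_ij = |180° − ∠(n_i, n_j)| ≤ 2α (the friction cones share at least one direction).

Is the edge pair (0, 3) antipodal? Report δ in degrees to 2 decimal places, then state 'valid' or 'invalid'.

δ = 49.57°, valid

α = atan 0.5 = 26.57°;  2α = 53.13°
edge 0: e_0 = (-1.46, -0.62);  n_0 = (-0.3909, +0.9204)
edge 3: e_3 = (+0.64, -0.32);  n_3 = (-0.4472, -0.8944)
∠(n_0, n_3) = 130.43°
δ = |180° − 130.43°| = 49.57°
49.57° ≤ 2α = 53.13°  →  valid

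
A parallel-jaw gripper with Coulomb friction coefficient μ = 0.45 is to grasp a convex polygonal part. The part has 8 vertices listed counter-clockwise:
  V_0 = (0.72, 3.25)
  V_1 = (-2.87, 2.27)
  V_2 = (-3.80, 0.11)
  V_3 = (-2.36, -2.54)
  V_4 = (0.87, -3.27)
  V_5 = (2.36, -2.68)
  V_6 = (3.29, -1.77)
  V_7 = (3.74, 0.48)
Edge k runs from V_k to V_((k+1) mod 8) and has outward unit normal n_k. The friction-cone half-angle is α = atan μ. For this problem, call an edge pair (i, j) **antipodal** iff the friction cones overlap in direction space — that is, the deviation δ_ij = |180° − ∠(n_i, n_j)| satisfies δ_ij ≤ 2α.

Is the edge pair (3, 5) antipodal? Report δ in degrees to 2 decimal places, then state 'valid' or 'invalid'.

δ = 122.89°, invalid

α = atan 0.45 = 24.23°;  2α = 48.46°
edge 3: e_3 = (+3.23, -0.73);  n_3 = (-0.2204, -0.9754)
edge 5: e_5 = (+0.93, +0.91);  n_5 = (+0.6994, -0.7148)
∠(n_3, n_5) = 57.11°
δ = |180° − 57.11°| = 122.89°
122.89° > 2α = 48.46°  →  invalid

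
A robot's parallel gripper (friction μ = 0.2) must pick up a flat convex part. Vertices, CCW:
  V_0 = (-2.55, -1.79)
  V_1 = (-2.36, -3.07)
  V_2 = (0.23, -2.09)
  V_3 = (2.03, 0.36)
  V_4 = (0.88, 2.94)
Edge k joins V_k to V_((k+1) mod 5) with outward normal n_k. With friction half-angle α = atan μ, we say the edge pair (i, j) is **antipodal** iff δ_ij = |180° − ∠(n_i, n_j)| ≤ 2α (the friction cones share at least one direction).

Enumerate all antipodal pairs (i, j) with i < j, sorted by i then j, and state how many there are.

α = atan 0.2 = 11.31°;  2α = 22.62°
n_0 = (-0.9892, -0.1468)
n_1 = (+0.3539, -0.9353)
n_2 = (+0.8059, -0.5921)
n_3 = (+0.9134, +0.4071)
n_4 = (-0.8095, +0.5871)
  (0,1): δ = 77.72°  ·
  (0,2): δ = 44.75°  ·
  (0,3): δ = 15.58°  ✓
  (0,4): δ = 135.61°  ·
  (1,2): δ = 147.03°  ·
  (1,3): δ = 86.70°  ·
  (1,4): δ = 33.33°  ·
  (2,3): δ = 119.67°  ·
  (2,4): δ = 0.36°  ✓
  (3,4): δ = 59.97°  ·
antipodal pairs: 2

count = 2; pairs: (0,3), (2,4)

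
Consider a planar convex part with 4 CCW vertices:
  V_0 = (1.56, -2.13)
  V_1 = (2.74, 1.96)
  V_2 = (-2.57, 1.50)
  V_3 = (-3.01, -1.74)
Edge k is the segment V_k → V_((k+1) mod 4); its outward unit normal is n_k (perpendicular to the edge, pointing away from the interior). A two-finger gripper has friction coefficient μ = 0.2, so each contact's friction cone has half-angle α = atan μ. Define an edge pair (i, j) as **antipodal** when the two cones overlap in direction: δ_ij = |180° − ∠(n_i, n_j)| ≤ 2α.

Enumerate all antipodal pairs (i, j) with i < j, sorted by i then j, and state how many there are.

α = atan 0.2 = 11.31°;  2α = 22.62°
n_0 = (+0.9608, -0.2772)
n_1 = (-0.0863, +0.9963)
n_2 = (-0.9909, +0.1346)
n_3 = (-0.0850, -0.9964)
  (0,1): δ = 68.96°  ·
  (0,2): δ = 8.36°  ✓
  (0,3): δ = 101.22°  ·
  (1,2): δ = 102.68°  ·
  (1,3): δ = 9.83°  ✓
  (2,3): δ = 87.14°  ·
antipodal pairs: 2

count = 2; pairs: (0,2), (1,3)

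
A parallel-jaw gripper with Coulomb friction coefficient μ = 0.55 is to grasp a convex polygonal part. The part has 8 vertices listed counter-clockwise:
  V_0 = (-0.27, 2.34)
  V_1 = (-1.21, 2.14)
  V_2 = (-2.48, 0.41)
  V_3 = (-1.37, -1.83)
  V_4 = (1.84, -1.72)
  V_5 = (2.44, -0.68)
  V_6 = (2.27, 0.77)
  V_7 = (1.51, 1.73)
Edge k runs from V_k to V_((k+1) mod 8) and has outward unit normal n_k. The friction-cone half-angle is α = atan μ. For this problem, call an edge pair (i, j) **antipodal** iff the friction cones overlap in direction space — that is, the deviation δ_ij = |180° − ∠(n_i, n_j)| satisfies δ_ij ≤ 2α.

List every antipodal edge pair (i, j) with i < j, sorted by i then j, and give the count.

α = atan 0.55 = 28.81°;  2α = 57.62°
n_0 = (-0.2081, +0.9781)
n_1 = (-0.8061, +0.5918)
n_2 = (-0.8960, -0.4440)
n_3 = (+0.0342, -0.9994)
n_4 = (+0.8662, -0.4997)
n_5 = (+0.9932, +0.1164)
n_6 = (+0.7840, +0.6207)
n_7 = (+0.3242, +0.9460)
  (0,1): δ = 138.29°  ·
  (0,2): δ = 75.65°  ·
  (0,3): δ = 10.05°  ✓
  (0,4): δ = 48.01°  ✓
  (0,5): δ = 84.68°  ·
  (0,6): δ = 116.36°  ·
  (0,7): δ = 149.07°  ·
  (1,2): δ = 117.36°  ·
  (1,3): δ = 51.75°  ✓
  (1,4): δ = 6.30°  ✓
  (1,5): δ = 42.97°  ✓
  (1,6): δ = 74.65°  ·
  (1,7): δ = 107.37°  ·
  (2,3): δ = 114.40°  ·
  (2,4): δ = 56.34°  ✓
  (2,5): δ = 19.67°  ✓
  (2,6): δ = 12.01°  ✓
  (2,7): δ = 44.72°  ✓
  (3,4): δ = 121.94°  ·
  (3,5): δ = 85.28°  ·
  (3,6): δ = 53.60°  ✓
  (3,7): δ = 20.88°  ✓
  (4,5): δ = 143.33°  ·
  (4,6): δ = 111.65°  ·
  (4,7): δ = 78.93°  ·
  (5,6): δ = 148.32°  ·
  (5,7): δ = 115.60°  ·
  (6,7): δ = 147.28°  ·
antipodal pairs: 11

count = 11; pairs: (0,3), (0,4), (1,3), (1,4), (1,5), (2,4), (2,5), (2,6), (2,7), (3,6), (3,7)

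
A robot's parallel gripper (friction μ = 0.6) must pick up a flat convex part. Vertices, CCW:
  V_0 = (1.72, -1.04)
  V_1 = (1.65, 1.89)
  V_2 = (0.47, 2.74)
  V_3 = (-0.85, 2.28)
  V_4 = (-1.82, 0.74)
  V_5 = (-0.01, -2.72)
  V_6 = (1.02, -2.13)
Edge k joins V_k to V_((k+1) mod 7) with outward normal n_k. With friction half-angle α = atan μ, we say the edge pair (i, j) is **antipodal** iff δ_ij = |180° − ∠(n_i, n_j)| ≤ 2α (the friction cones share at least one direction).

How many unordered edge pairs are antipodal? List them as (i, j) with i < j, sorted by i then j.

count = 8; pairs: (0,3), (0,4), (1,4), (2,5), (2,6), (3,5), (3,6), (4,6)

α = atan 0.6 = 30.96°;  2α = 61.93°
n_0 = (+0.9997, +0.0239)
n_1 = (+0.5845, +0.8114)
n_2 = (-0.3291, +0.9443)
n_3 = (-0.8461, +0.5330)
n_4 = (-0.8861, -0.4635)
n_5 = (+0.4970, -0.8677)
n_6 = (+0.8414, -0.5404)
  (0,1): δ = 127.14°  ·
  (0,2): δ = 72.16°  ·
  (0,3): δ = 33.57°  ✓
  (0,4): δ = 26.25°  ✓
  (0,5): δ = 118.44°  ·
  (0,6): δ = 145.92°  ·
  (1,2): δ = 125.02°  ·
  (1,3): δ = 86.44°  ·
  (1,4): δ = 26.62°  ✓
  (1,5): δ = 65.57°  ·
  (1,6): δ = 93.06°  ·
  (2,3): δ = 141.42°  ·
  (2,4): δ = 81.60°  ·
  (2,5): δ = 10.59°  ✓
  (2,6): δ = 38.08°  ✓
  (3,4): δ = 120.18°  ·
  (3,5): δ = 27.99°  ✓
  (3,6): δ = 0.50°  ✓
  (4,5): δ = 87.81°  ·
  (4,6): δ = 60.32°  ✓
  (5,6): δ = 152.51°  ·
antipodal pairs: 8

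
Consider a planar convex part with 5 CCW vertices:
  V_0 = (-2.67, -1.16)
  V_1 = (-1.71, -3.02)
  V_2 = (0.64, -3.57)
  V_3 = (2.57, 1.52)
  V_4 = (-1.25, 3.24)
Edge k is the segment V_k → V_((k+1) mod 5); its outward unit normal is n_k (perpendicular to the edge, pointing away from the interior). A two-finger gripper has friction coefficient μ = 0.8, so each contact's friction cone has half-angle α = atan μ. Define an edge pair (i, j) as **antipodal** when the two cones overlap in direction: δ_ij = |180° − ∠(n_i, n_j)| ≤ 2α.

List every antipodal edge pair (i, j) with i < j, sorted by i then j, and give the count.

α = atan 0.8 = 38.66°;  2α = 77.32°
n_0 = (-0.8886, -0.4586)
n_1 = (-0.2279, -0.9737)
n_2 = (+0.9350, -0.3545)
n_3 = (+0.4106, +0.9118)
n_4 = (-0.9517, +0.3071)
  (0,1): δ = 130.47°  ·
  (0,2): δ = 48.07°  ✓
  (0,3): δ = 38.46°  ✓
  (0,4): δ = 134.81°  ·
  (1,2): δ = 97.59°  ·
  (1,3): δ = 11.07°  ✓
  (1,4): δ = 85.29°  ·
  (2,3): δ = 93.47°  ·
  (2,4): δ = 2.88°  ✓
  (3,4): δ = 83.65°  ·
antipodal pairs: 4

count = 4; pairs: (0,2), (0,3), (1,3), (2,4)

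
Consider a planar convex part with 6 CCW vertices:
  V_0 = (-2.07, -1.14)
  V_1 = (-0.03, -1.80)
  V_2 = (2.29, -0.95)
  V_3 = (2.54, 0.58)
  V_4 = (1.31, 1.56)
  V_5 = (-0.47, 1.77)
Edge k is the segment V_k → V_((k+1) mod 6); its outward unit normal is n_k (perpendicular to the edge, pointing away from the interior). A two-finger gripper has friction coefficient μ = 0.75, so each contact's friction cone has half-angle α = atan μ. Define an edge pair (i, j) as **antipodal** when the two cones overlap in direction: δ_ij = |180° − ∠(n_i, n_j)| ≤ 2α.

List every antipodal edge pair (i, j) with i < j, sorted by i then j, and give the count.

count = 6; pairs: (0,3), (0,4), (1,3), (1,4), (1,5), (2,5)

α = atan 0.75 = 36.87°;  2α = 73.74°
n_0 = (-0.3078, -0.9514)
n_1 = (+0.3440, -0.9390)
n_2 = (+0.9869, -0.1613)
n_3 = (+0.6231, +0.7821)
n_4 = (+0.1172, +0.9931)
n_5 = (-0.8763, +0.4818)
  (0,1): δ = 141.95°  ·
  (0,2): δ = 81.35°  ·
  (0,3): δ = 20.62°  ✓
  (0,4): δ = 11.20°  ✓
  (0,5): δ = 79.12°  ·
  (1,2): δ = 119.40°  ·
  (1,3): δ = 58.67°  ✓
  (1,4): δ = 26.85°  ✓
  (1,5): δ = 41.07°  ✓
  (2,3): δ = 119.27°  ·
  (2,4): δ = 87.45°  ·
  (2,5): δ = 19.52°  ✓
  (3,4): δ = 148.18°  ·
  (3,5): δ = 80.26°  ·
  (4,5): δ = 112.07°  ·
antipodal pairs: 6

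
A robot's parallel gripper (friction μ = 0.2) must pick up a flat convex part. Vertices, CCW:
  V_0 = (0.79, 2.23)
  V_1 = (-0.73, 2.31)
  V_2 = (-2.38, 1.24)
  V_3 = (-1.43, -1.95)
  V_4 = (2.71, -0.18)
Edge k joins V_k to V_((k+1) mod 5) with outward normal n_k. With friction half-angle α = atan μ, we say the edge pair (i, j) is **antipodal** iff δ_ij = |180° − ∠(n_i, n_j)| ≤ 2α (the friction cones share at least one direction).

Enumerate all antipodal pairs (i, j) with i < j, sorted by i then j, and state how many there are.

count = 2; pairs: (1,3), (2,4)

α = atan 0.2 = 11.31°;  2α = 22.62°
n_0 = (+0.0526, +0.9986)
n_1 = (-0.5441, +0.8390)
n_2 = (-0.9584, -0.2854)
n_3 = (+0.3931, -0.9195)
n_4 = (+0.7821, +0.6231)
  (0,1): δ = 144.02°  ·
  (0,2): δ = 70.40°  ·
  (0,3): δ = 26.16°  ·
  (0,4): δ = 131.56°  ·
  (1,2): δ = 106.38°  ·
  (1,3): δ = 9.81°  ✓
  (1,4): δ = 95.58°  ·
  (2,3): δ = 83.44°  ·
  (2,4): δ = 21.96°  ✓
  (3,4): δ = 74.60°  ·
antipodal pairs: 2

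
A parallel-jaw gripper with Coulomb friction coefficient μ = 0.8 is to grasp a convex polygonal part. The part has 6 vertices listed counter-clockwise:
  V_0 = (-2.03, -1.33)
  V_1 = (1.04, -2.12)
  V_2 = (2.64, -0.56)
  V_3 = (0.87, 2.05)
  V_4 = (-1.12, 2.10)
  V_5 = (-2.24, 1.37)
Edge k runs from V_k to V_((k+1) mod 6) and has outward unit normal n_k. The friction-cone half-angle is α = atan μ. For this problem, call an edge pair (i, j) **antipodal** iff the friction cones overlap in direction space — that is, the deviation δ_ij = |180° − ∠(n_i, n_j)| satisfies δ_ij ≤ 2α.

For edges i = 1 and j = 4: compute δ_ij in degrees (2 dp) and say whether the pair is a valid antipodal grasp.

δ = 11.18°, valid

α = atan 0.8 = 38.66°;  2α = 77.32°
edge 1: e_1 = (+1.60, +1.56);  n_1 = (+0.6981, -0.7160)
edge 4: e_4 = (-1.12, -0.73);  n_4 = (-0.5460, +0.8378)
∠(n_1, n_4) = 168.82°
δ = |180° − 168.82°| = 11.18°
11.18° ≤ 2α = 77.32°  →  valid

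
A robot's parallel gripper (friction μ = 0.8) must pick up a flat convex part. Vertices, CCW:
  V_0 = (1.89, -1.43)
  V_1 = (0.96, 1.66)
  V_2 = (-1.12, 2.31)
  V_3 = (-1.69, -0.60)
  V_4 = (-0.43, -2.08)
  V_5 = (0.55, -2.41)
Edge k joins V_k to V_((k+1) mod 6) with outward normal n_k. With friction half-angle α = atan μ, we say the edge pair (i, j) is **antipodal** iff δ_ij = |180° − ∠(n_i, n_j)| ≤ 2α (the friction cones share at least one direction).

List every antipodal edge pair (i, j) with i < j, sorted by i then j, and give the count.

count = 7; pairs: (0,2), (0,3), (0,4), (1,3), (1,4), (1,5), (2,5)

α = atan 0.8 = 38.66°;  2α = 77.32°
n_0 = (+0.9576, +0.2882)
n_1 = (+0.2983, +0.9545)
n_2 = (-0.9814, +0.1922)
n_3 = (-0.7614, -0.6482)
n_4 = (-0.3191, -0.9477)
n_5 = (+0.5903, -0.8072)
  (0,1): δ = 124.10°  ·
  (0,2): δ = 27.83°  ✓
  (0,3): δ = 23.66°  ✓
  (0,4): δ = 54.64°  ✓
  (0,5): δ = 109.43°  ·
  (1,2): δ = 83.73°  ·
  (1,3): δ = 32.24°  ✓
  (1,4): δ = 1.26°  ✓
  (1,5): δ = 53.53°  ✓
  (2,3): δ = 128.51°  ·
  (2,4): δ = 97.53°  ·
  (2,5): δ = 42.74°  ✓
  (3,4): δ = 149.02°  ·
  (3,5): δ = 94.23°  ·
  (4,5): δ = 125.21°  ·
antipodal pairs: 7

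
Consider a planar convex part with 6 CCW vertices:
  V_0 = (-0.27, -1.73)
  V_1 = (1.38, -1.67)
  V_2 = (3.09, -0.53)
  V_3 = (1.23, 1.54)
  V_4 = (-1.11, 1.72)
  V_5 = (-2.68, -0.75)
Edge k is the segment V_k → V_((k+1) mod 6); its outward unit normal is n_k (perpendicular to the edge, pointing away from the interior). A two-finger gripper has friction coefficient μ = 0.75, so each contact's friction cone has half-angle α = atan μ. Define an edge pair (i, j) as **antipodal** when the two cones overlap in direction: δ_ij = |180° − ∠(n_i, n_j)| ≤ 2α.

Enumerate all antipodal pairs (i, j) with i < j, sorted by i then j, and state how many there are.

α = atan 0.75 = 36.87°;  2α = 73.74°
n_0 = (+0.0363, -0.9993)
n_1 = (+0.5547, -0.8321)
n_2 = (+0.7438, +0.6684)
n_3 = (+0.0767, +0.9971)
n_4 = (-0.8439, +0.5364)
n_5 = (-0.3767, -0.9263)
  (0,1): δ = 148.39°  ·
  (0,2): δ = 50.14°  ✓
  (0,3): δ = 6.48°  ✓
  (0,4): δ = 55.48°  ✓
  (0,5): δ = 155.79°  ·
  (1,2): δ = 81.75°  ·
  (1,3): δ = 38.09°  ✓
  (1,4): δ = 23.87°  ✓
  (1,5): δ = 124.18°  ·
  (2,3): δ = 136.34°  ·
  (2,4): δ = 74.38°  ·
  (2,5): δ = 25.93°  ✓
  (3,4): δ = 118.04°  ·
  (3,5): δ = 17.73°  ✓
  (4,5): δ = 79.69°  ·
antipodal pairs: 7

count = 7; pairs: (0,2), (0,3), (0,4), (1,3), (1,4), (2,5), (3,5)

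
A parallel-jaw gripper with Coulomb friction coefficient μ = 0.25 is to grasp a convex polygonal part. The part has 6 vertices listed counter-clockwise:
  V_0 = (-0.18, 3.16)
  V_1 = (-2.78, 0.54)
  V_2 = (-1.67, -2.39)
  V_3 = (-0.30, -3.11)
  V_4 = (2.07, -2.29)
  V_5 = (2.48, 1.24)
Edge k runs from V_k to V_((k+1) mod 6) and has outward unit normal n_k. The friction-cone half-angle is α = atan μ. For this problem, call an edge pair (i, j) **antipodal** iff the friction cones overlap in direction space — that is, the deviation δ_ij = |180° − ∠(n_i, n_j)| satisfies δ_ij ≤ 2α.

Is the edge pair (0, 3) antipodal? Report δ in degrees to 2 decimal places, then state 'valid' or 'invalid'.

α = atan 0.25 = 14.04°;  2α = 28.07°
edge 0: e_0 = (-2.60, -2.62);  n_0 = (-0.7098, +0.7044)
edge 3: e_3 = (+2.37, +0.82);  n_3 = (+0.3270, -0.9450)
∠(n_0, n_3) = 153.87°
δ = |180° − 153.87°| = 26.13°
26.13° ≤ 2α = 28.07°  →  valid

δ = 26.13°, valid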